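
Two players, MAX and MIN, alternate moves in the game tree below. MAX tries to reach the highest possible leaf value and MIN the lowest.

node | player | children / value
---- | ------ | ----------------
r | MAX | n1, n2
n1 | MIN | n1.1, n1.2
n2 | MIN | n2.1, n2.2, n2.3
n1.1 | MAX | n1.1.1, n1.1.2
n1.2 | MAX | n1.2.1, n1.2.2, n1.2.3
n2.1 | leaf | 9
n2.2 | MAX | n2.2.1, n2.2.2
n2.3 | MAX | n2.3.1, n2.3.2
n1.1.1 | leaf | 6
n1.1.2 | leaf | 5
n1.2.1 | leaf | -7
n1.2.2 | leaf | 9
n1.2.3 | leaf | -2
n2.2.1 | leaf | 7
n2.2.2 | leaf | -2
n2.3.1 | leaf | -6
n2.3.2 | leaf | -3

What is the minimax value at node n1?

6

n1.1 (MAX): max(6, 5) = 6
n1.2 (MAX): max(-7, 9, -2) = 9
n1 (MIN): min(6, 9) = 6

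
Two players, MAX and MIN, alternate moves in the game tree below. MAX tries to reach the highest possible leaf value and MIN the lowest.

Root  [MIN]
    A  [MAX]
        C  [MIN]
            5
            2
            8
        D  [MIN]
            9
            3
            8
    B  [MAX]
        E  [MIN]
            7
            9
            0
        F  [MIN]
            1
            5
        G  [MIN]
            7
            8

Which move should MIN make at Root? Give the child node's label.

C (MIN): min(5, 2, 8) = 2
D (MIN): min(9, 3, 8) = 3
A (MAX): max(2, 3) = 3
E (MIN): min(7, 9, 0) = 0
F (MIN): min(1, 5) = 1
G (MIN): min(7, 8) = 7
B (MAX): max(0, 1, 7) = 7
Root (MIN): min(3, 7) = 3
MIN at Root wants the lowest of {A=3, B=7}, so chooses A.

A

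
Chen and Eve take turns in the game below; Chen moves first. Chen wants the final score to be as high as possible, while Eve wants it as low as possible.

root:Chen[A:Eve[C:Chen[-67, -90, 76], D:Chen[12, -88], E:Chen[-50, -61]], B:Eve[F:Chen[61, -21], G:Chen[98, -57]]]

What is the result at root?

C (Chen): max(-67, -90, 76) = 76
D (Chen): max(12, -88) = 12
E (Chen): max(-50, -61) = -50
A (Eve): min(76, 12, -50) = -50
F (Chen): max(61, -21) = 61
G (Chen): max(98, -57) = 98
B (Eve): min(61, 98) = 61
root (Chen): max(-50, 61) = 61

61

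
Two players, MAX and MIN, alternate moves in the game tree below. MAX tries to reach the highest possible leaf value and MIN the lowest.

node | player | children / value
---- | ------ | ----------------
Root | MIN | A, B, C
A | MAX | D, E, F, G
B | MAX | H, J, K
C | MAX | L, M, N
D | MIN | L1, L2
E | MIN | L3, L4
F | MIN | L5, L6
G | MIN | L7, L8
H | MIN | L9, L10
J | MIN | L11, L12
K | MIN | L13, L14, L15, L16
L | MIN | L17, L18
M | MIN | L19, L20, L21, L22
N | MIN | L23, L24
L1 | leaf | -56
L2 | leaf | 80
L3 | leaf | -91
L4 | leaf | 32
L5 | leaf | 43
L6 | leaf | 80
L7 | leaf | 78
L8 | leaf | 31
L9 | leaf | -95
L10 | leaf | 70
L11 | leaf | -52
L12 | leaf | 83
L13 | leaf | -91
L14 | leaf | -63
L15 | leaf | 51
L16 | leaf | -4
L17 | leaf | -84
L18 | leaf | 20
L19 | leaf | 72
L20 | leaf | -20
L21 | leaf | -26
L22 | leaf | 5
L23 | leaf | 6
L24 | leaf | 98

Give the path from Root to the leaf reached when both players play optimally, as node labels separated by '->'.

D (MIN): min(-56, 80) = -56
E (MIN): min(-91, 32) = -91
F (MIN): min(43, 80) = 43
G (MIN): min(78, 31) = 31
A (MAX): max(-56, -91, 43, 31) = 43
H (MIN): min(-95, 70) = -95
J (MIN): min(-52, 83) = -52
K (MIN): min(-91, -63, 51, -4) = -91
B (MAX): max(-95, -52, -91) = -52
L (MIN): min(-84, 20) = -84
M (MIN): min(72, -20, -26, 5) = -26
N (MIN): min(6, 98) = 6
C (MAX): max(-84, -26, 6) = 6
Root (MIN): min(43, -52, 6) = -52
At Root, MIN picks B (lowest: -52).
At B, MAX picks J (highest: -52).
At J, MIN picks L11 (lowest: -52).
Terminal value -52.

Root -> B -> J -> L11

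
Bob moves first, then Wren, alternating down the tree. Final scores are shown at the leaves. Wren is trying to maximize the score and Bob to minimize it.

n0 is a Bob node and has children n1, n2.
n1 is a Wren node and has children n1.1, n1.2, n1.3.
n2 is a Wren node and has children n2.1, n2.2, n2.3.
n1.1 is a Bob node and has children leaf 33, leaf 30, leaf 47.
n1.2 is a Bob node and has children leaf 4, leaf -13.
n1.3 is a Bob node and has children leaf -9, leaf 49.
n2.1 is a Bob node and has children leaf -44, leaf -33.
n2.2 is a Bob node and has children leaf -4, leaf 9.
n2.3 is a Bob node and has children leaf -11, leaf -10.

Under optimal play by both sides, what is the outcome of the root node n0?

n1.1 (Bob): min(33, 30, 47) = 30
n1.2 (Bob): min(4, -13) = -13
n1.3 (Bob): min(-9, 49) = -9
n1 (Wren): max(30, -13, -9) = 30
n2.1 (Bob): min(-44, -33) = -44
n2.2 (Bob): min(-4, 9) = -4
n2.3 (Bob): min(-11, -10) = -11
n2 (Wren): max(-44, -4, -11) = -4
n0 (Bob): min(30, -4) = -4

-4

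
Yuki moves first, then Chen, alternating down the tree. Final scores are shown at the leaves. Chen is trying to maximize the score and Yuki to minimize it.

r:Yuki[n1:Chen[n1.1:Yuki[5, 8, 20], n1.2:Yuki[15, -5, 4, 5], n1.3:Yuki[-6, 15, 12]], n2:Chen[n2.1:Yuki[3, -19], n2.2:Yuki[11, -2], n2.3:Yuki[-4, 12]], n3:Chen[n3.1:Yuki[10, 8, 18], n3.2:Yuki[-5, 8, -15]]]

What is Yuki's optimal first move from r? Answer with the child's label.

n1.1 (Yuki): min(5, 8, 20) = 5
n1.2 (Yuki): min(15, -5, 4, 5) = -5
n1.3 (Yuki): min(-6, 15, 12) = -6
n1 (Chen): max(5, -5, -6) = 5
n2.1 (Yuki): min(3, -19) = -19
n2.2 (Yuki): min(11, -2) = -2
n2.3 (Yuki): min(-4, 12) = -4
n2 (Chen): max(-19, -2, -4) = -2
n3.1 (Yuki): min(10, 8, 18) = 8
n3.2 (Yuki): min(-5, 8, -15) = -15
n3 (Chen): max(8, -15) = 8
r (Yuki): min(5, -2, 8) = -2
Yuki at r wants the lowest of {n1=5, n2=-2, n3=8}, so chooses n2.

n2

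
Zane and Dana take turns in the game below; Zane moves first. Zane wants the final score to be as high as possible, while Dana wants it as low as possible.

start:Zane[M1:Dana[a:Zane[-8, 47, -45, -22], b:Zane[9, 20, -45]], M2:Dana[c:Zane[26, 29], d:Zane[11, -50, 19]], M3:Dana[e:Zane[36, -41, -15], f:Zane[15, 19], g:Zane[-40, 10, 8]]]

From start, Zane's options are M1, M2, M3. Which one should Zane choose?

a (Zane): max(-8, 47, -45, -22) = 47
b (Zane): max(9, 20, -45) = 20
M1 (Dana): min(47, 20) = 20
c (Zane): max(26, 29) = 29
d (Zane): max(11, -50, 19) = 19
M2 (Dana): min(29, 19) = 19
e (Zane): max(36, -41, -15) = 36
f (Zane): max(15, 19) = 19
g (Zane): max(-40, 10, 8) = 10
M3 (Dana): min(36, 19, 10) = 10
start (Zane): max(20, 19, 10) = 20
Zane at start wants the highest of {M1=20, M2=19, M3=10}, so chooses M1.

M1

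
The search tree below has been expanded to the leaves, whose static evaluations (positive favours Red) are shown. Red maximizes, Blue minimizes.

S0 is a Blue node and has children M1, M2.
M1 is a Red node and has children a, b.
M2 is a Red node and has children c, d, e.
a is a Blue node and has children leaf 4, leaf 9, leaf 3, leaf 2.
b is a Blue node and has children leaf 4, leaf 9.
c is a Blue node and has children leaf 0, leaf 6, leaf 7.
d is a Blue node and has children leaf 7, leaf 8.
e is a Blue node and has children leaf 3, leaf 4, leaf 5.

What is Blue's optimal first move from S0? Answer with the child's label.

M1

a (Blue): min(4, 9, 3, 2) = 2
b (Blue): min(4, 9) = 4
M1 (Red): max(2, 4) = 4
c (Blue): min(0, 6, 7) = 0
d (Blue): min(7, 8) = 7
e (Blue): min(3, 4, 5) = 3
M2 (Red): max(0, 7, 3) = 7
S0 (Blue): min(4, 7) = 4
Blue at S0 wants the lowest of {M1=4, M2=7}, so chooses M1.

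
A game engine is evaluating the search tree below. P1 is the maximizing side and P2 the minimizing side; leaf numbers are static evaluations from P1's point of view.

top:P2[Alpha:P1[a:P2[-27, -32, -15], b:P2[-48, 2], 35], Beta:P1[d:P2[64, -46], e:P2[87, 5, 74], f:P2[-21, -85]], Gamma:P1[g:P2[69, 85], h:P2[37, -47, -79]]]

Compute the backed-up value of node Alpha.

35

a (P2): min(-27, -32, -15) = -32
b (P2): min(-48, 2) = -48
Alpha (P1): max(-32, -48, 35) = 35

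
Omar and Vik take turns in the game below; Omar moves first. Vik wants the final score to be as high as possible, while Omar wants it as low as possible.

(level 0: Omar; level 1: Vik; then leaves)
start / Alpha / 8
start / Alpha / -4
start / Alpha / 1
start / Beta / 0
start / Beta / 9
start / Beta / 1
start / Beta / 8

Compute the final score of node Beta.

Beta (Vik): max(0, 9, 1, 8) = 9

9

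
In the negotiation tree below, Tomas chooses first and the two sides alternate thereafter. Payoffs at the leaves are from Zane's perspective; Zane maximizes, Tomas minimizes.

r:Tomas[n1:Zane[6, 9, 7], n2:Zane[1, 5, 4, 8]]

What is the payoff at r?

8

n1 (Zane): max(6, 9, 7) = 9
n2 (Zane): max(1, 5, 4, 8) = 8
r (Tomas): min(9, 8) = 8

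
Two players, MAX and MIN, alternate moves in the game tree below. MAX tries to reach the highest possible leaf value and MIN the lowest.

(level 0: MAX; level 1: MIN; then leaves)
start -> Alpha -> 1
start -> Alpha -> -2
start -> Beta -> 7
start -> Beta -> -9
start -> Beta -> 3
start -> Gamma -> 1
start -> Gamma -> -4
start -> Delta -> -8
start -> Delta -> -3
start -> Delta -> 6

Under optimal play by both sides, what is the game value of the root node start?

Alpha (MIN): min(1, -2) = -2
Beta (MIN): min(7, -9, 3) = -9
Gamma (MIN): min(1, -4) = -4
Delta (MIN): min(-8, -3, 6) = -8
start (MAX): max(-2, -9, -4, -8) = -2

-2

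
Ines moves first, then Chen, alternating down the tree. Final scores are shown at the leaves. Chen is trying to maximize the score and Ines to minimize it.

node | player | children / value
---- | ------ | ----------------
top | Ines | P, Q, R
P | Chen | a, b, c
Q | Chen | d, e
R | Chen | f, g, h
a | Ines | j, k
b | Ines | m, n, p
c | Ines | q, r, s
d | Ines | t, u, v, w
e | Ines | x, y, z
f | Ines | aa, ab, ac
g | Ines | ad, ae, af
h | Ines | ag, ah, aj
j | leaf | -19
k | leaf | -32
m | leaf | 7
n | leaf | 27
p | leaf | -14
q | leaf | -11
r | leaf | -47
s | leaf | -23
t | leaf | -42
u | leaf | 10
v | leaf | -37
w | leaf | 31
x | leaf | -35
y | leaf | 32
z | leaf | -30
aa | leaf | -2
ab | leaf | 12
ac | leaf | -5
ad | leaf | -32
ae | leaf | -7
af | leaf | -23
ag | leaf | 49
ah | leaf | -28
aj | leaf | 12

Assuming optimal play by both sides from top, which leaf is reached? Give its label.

x

a (Ines): min(-19, -32) = -32
b (Ines): min(7, 27, -14) = -14
c (Ines): min(-11, -47, -23) = -47
P (Chen): max(-32, -14, -47) = -14
d (Ines): min(-42, 10, -37, 31) = -42
e (Ines): min(-35, 32, -30) = -35
Q (Chen): max(-42, -35) = -35
f (Ines): min(-2, 12, -5) = -5
g (Ines): min(-32, -7, -23) = -32
h (Ines): min(49, -28, 12) = -28
R (Chen): max(-5, -32, -28) = -5
top (Ines): min(-14, -35, -5) = -35
At top, Ines picks Q (lowest: -35).
At Q, Chen picks e (highest: -35).
At e, Ines picks x (lowest: -35).
Terminal value -35.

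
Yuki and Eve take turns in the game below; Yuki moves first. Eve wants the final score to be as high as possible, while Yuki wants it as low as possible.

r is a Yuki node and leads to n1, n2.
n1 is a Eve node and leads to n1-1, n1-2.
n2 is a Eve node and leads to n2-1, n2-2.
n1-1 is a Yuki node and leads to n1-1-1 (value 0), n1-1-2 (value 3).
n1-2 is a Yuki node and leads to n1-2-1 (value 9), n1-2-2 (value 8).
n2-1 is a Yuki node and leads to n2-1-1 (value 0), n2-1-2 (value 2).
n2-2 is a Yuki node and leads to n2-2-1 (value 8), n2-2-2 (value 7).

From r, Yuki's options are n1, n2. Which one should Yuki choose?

n2

n1-1 (Yuki): min(0, 3) = 0
n1-2 (Yuki): min(9, 8) = 8
n1 (Eve): max(0, 8) = 8
n2-1 (Yuki): min(0, 2) = 0
n2-2 (Yuki): min(8, 7) = 7
n2 (Eve): max(0, 7) = 7
r (Yuki): min(8, 7) = 7
Yuki at r wants the lowest of {n1=8, n2=7}, so chooses n2.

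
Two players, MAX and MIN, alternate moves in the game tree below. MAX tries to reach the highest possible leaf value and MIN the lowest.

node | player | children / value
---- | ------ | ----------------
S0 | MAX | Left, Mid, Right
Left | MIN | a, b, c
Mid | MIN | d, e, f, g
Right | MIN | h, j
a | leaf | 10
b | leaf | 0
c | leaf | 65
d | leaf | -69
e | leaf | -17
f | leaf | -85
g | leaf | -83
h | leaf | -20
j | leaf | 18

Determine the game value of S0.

Left (MIN): min(10, 0, 65) = 0
Mid (MIN): min(-69, -17, -85, -83) = -85
Right (MIN): min(-20, 18) = -20
S0 (MAX): max(0, -85, -20) = 0

0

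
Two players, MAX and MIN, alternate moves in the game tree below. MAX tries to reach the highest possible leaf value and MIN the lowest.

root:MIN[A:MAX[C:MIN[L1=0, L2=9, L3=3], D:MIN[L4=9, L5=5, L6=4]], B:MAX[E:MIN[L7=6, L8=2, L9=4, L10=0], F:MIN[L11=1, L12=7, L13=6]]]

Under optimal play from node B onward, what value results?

1

E (MIN): min(6, 2, 4, 0) = 0
F (MIN): min(1, 7, 6) = 1
B (MAX): max(0, 1) = 1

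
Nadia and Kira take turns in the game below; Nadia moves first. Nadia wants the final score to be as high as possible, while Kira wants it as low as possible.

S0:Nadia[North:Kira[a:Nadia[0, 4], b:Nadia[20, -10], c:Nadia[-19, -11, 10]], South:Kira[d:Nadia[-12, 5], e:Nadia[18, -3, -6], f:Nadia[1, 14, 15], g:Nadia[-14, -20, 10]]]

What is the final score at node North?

a (Nadia): max(0, 4) = 4
b (Nadia): max(20, -10) = 20
c (Nadia): max(-19, -11, 10) = 10
North (Kira): min(4, 20, 10) = 4

4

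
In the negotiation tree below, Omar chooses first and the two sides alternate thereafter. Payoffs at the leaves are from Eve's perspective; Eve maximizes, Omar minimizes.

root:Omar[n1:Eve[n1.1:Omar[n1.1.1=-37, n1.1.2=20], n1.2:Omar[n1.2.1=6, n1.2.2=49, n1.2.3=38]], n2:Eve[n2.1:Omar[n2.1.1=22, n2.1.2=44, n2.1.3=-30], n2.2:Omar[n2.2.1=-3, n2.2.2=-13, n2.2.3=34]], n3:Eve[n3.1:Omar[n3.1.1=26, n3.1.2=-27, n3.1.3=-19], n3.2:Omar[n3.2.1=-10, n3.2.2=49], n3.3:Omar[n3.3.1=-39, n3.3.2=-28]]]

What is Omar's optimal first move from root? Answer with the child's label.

n1.1 (Omar): min(-37, 20) = -37
n1.2 (Omar): min(6, 49, 38) = 6
n1 (Eve): max(-37, 6) = 6
n2.1 (Omar): min(22, 44, -30) = -30
n2.2 (Omar): min(-3, -13, 34) = -13
n2 (Eve): max(-30, -13) = -13
n3.1 (Omar): min(26, -27, -19) = -27
n3.2 (Omar): min(-10, 49) = -10
n3.3 (Omar): min(-39, -28) = -39
n3 (Eve): max(-27, -10, -39) = -10
root (Omar): min(6, -13, -10) = -13
Omar at root wants the lowest of {n1=6, n2=-13, n3=-10}, so chooses n2.

n2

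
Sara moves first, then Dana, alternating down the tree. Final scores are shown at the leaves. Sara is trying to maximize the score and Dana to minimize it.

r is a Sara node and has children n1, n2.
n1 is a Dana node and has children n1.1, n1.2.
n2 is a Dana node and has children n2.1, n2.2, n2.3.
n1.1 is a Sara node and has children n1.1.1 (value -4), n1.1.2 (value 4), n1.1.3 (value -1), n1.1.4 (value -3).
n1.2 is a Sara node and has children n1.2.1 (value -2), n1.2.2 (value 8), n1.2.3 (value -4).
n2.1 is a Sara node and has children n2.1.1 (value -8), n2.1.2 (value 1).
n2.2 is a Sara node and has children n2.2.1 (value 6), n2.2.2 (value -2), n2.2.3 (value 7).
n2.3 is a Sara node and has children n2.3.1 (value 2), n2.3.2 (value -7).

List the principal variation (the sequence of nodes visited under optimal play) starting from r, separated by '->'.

r -> n1 -> n1.1 -> n1.1.2

n1.1 (Sara): max(-4, 4, -1, -3) = 4
n1.2 (Sara): max(-2, 8, -4) = 8
n1 (Dana): min(4, 8) = 4
n2.1 (Sara): max(-8, 1) = 1
n2.2 (Sara): max(6, -2, 7) = 7
n2.3 (Sara): max(2, -7) = 2
n2 (Dana): min(1, 7, 2) = 1
r (Sara): max(4, 1) = 4
At r, Sara picks n1 (highest: 4).
At n1, Dana picks n1.1 (lowest: 4).
At n1.1, Sara picks n1.1.2 (highest: 4).
Terminal value 4.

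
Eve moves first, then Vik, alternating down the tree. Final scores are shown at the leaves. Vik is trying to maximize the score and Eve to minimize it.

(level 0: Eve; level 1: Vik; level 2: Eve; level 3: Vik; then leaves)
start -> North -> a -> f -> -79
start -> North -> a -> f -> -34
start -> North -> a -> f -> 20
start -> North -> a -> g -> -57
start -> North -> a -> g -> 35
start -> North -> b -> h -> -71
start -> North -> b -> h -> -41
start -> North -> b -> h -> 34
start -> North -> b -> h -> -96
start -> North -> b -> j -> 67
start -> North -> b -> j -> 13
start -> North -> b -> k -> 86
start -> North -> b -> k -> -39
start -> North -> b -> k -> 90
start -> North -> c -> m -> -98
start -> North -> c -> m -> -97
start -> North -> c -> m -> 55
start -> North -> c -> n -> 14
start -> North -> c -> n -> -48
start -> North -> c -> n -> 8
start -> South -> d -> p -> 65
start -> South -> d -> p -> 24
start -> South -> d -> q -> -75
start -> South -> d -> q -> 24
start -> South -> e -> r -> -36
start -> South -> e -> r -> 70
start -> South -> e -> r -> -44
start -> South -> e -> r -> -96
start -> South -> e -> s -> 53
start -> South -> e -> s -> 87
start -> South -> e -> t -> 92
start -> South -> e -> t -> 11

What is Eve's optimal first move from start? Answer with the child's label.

North

f (Vik): max(-79, -34, 20) = 20
g (Vik): max(-57, 35) = 35
a (Eve): min(20, 35) = 20
h (Vik): max(-71, -41, 34, -96) = 34
j (Vik): max(67, 13) = 67
k (Vik): max(86, -39, 90) = 90
b (Eve): min(34, 67, 90) = 34
m (Vik): max(-98, -97, 55) = 55
n (Vik): max(14, -48, 8) = 14
c (Eve): min(55, 14) = 14
North (Vik): max(20, 34, 14) = 34
p (Vik): max(65, 24) = 65
q (Vik): max(-75, 24) = 24
d (Eve): min(65, 24) = 24
r (Vik): max(-36, 70, -44, -96) = 70
s (Vik): max(53, 87) = 87
t (Vik): max(92, 11) = 92
e (Eve): min(70, 87, 92) = 70
South (Vik): max(24, 70) = 70
start (Eve): min(34, 70) = 34
Eve at start wants the lowest of {North=34, South=70}, so chooses North.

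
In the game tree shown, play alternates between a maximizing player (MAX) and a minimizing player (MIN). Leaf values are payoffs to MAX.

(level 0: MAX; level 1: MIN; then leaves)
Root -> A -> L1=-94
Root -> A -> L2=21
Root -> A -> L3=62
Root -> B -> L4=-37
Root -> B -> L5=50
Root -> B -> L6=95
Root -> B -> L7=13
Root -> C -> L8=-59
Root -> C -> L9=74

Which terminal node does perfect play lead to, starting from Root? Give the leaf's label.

A (MIN): min(-94, 21, 62) = -94
B (MIN): min(-37, 50, 95, 13) = -37
C (MIN): min(-59, 74) = -59
Root (MAX): max(-94, -37, -59) = -37
At Root, MAX picks B (highest: -37).
At B, MIN picks L4 (lowest: -37).
Terminal value -37.

L4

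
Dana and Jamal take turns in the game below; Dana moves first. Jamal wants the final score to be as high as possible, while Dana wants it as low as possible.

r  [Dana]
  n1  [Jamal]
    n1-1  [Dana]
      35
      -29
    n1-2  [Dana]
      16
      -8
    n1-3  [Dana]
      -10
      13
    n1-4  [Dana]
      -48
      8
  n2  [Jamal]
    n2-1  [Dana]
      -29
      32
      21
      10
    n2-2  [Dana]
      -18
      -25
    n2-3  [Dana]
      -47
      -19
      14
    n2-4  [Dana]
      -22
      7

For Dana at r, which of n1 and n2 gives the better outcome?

n2

n1-1 (Dana): min(35, -29) = -29
n1-2 (Dana): min(16, -8) = -8
n1-3 (Dana): min(-10, 13) = -10
n1-4 (Dana): min(-48, 8) = -48
n1 (Jamal): max(-29, -8, -10, -48) = -8
n2-1 (Dana): min(-29, 32, 21, 10) = -29
n2-2 (Dana): min(-18, -25) = -25
n2-3 (Dana): min(-47, -19, 14) = -47
n2-4 (Dana): min(-22, 7) = -22
n2 (Jamal): max(-29, -25, -47, -22) = -22
Dana prefers the lower value; n1=-8, n2=-22. n2 is better since -22 < -8.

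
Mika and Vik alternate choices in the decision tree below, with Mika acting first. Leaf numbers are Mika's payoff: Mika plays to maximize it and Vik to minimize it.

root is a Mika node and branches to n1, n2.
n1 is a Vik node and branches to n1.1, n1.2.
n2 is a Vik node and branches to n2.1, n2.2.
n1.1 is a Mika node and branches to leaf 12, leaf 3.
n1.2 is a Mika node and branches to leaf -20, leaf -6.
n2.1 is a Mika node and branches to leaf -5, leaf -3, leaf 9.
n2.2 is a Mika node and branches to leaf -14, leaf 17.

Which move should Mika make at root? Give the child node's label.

n1.1 (Mika): max(12, 3) = 12
n1.2 (Mika): max(-20, -6) = -6
n1 (Vik): min(12, -6) = -6
n2.1 (Mika): max(-5, -3, 9) = 9
n2.2 (Mika): max(-14, 17) = 17
n2 (Vik): min(9, 17) = 9
root (Mika): max(-6, 9) = 9
Mika at root wants the highest of {n1=-6, n2=9}, so chooses n2.

n2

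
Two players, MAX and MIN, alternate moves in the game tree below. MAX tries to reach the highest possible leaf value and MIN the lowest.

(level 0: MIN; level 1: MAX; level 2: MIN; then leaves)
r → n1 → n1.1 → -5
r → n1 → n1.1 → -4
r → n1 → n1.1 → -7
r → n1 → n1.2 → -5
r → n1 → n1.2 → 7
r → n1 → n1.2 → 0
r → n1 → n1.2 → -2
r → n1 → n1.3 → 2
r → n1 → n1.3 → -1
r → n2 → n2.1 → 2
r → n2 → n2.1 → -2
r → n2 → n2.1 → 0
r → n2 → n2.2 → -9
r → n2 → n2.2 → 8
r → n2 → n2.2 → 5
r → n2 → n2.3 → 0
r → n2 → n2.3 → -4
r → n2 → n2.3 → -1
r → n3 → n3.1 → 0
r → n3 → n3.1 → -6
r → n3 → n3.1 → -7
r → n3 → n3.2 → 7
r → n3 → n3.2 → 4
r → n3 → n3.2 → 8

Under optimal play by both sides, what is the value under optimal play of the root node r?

-2

n1.1 (MIN): min(-5, -4, -7) = -7
n1.2 (MIN): min(-5, 7, 0, -2) = -5
n1.3 (MIN): min(2, -1) = -1
n1 (MAX): max(-7, -5, -1) = -1
n2.1 (MIN): min(2, -2, 0) = -2
n2.2 (MIN): min(-9, 8, 5) = -9
n2.3 (MIN): min(0, -4, -1) = -4
n2 (MAX): max(-2, -9, -4) = -2
n3.1 (MIN): min(0, -6, -7) = -7
n3.2 (MIN): min(7, 4, 8) = 4
n3 (MAX): max(-7, 4) = 4
r (MIN): min(-1, -2, 4) = -2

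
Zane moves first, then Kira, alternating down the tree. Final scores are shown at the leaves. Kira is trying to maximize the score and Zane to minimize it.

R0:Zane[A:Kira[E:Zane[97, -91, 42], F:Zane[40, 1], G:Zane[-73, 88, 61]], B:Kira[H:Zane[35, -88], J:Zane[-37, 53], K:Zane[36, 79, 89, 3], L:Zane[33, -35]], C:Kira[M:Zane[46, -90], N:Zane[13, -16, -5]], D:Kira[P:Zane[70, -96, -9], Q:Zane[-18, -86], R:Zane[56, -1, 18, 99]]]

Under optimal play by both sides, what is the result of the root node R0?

E (Zane): min(97, -91, 42) = -91
F (Zane): min(40, 1) = 1
G (Zane): min(-73, 88, 61) = -73
A (Kira): max(-91, 1, -73) = 1
H (Zane): min(35, -88) = -88
J (Zane): min(-37, 53) = -37
K (Zane): min(36, 79, 89, 3) = 3
L (Zane): min(33, -35) = -35
B (Kira): max(-88, -37, 3, -35) = 3
M (Zane): min(46, -90) = -90
N (Zane): min(13, -16, -5) = -16
C (Kira): max(-90, -16) = -16
P (Zane): min(70, -96, -9) = -96
Q (Zane): min(-18, -86) = -86
R (Zane): min(56, -1, 18, 99) = -1
D (Kira): max(-96, -86, -1) = -1
R0 (Zane): min(1, 3, -16, -1) = -16

-16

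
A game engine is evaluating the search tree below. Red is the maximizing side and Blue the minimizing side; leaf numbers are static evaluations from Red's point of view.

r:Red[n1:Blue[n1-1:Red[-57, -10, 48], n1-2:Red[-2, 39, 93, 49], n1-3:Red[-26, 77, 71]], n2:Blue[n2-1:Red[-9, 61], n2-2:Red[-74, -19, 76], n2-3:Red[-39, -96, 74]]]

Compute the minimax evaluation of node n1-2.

n1-2 (Red): max(-2, 39, 93, 49) = 93

93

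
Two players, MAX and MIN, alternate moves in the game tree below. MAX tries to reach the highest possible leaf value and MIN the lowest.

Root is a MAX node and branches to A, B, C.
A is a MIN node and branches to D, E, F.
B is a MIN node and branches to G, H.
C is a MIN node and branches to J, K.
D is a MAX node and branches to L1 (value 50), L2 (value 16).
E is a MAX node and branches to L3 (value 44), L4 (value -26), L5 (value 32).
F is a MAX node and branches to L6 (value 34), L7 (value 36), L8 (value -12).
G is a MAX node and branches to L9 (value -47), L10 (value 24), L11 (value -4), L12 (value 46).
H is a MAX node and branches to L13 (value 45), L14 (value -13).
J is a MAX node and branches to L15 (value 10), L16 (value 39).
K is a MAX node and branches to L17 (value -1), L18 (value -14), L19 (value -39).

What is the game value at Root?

D (MAX): max(50, 16) = 50
E (MAX): max(44, -26, 32) = 44
F (MAX): max(34, 36, -12) = 36
A (MIN): min(50, 44, 36) = 36
G (MAX): max(-47, 24, -4, 46) = 46
H (MAX): max(45, -13) = 45
B (MIN): min(46, 45) = 45
J (MAX): max(10, 39) = 39
K (MAX): max(-1, -14, -39) = -1
C (MIN): min(39, -1) = -1
Root (MAX): max(36, 45, -1) = 45

45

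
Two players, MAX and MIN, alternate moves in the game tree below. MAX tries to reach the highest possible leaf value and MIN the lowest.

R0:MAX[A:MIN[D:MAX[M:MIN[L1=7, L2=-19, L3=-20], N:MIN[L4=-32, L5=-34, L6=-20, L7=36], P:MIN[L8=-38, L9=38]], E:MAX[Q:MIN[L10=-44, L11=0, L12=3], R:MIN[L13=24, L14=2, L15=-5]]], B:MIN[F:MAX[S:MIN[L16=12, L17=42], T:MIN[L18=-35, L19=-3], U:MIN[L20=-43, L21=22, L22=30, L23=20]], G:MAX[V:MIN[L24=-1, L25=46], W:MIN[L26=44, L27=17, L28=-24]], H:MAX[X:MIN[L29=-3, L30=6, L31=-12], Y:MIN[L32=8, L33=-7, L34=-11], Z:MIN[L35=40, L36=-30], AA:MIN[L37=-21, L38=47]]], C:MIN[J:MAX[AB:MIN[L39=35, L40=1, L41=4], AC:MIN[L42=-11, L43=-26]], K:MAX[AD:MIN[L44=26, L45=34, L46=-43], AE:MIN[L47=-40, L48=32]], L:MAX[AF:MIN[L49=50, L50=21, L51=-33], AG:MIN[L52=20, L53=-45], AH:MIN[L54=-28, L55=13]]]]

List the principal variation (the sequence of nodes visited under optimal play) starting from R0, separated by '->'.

M (MIN): min(7, -19, -20) = -20
N (MIN): min(-32, -34, -20, 36) = -34
P (MIN): min(-38, 38) = -38
D (MAX): max(-20, -34, -38) = -20
Q (MIN): min(-44, 0, 3) = -44
R (MIN): min(24, 2, -5) = -5
E (MAX): max(-44, -5) = -5
A (MIN): min(-20, -5) = -20
S (MIN): min(12, 42) = 12
T (MIN): min(-35, -3) = -35
U (MIN): min(-43, 22, 30, 20) = -43
F (MAX): max(12, -35, -43) = 12
V (MIN): min(-1, 46) = -1
W (MIN): min(44, 17, -24) = -24
G (MAX): max(-1, -24) = -1
X (MIN): min(-3, 6, -12) = -12
Y (MIN): min(8, -7, -11) = -11
Z (MIN): min(40, -30) = -30
AA (MIN): min(-21, 47) = -21
H (MAX): max(-12, -11, -30, -21) = -11
B (MIN): min(12, -1, -11) = -11
AB (MIN): min(35, 1, 4) = 1
AC (MIN): min(-11, -26) = -26
J (MAX): max(1, -26) = 1
AD (MIN): min(26, 34, -43) = -43
AE (MIN): min(-40, 32) = -40
K (MAX): max(-43, -40) = -40
AF (MIN): min(50, 21, -33) = -33
AG (MIN): min(20, -45) = -45
AH (MIN): min(-28, 13) = -28
L (MAX): max(-33, -45, -28) = -28
C (MIN): min(1, -40, -28) = -40
R0 (MAX): max(-20, -11, -40) = -11
At R0, MAX picks B (highest: -11).
At B, MIN picks H (lowest: -11).
At H, MAX picks Y (highest: -11).
At Y, MIN picks L34 (lowest: -11).
Terminal value -11.

R0 -> B -> H -> Y -> L34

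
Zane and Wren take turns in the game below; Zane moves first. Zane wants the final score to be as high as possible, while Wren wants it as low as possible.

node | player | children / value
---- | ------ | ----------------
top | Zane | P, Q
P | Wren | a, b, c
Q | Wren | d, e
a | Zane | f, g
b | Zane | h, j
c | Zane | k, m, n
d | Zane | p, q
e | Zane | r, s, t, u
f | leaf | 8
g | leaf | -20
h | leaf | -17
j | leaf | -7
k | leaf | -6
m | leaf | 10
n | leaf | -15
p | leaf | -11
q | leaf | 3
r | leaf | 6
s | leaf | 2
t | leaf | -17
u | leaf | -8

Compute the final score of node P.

a (Zane): max(8, -20) = 8
b (Zane): max(-17, -7) = -7
c (Zane): max(-6, 10, -15) = 10
P (Wren): min(8, -7, 10) = -7

-7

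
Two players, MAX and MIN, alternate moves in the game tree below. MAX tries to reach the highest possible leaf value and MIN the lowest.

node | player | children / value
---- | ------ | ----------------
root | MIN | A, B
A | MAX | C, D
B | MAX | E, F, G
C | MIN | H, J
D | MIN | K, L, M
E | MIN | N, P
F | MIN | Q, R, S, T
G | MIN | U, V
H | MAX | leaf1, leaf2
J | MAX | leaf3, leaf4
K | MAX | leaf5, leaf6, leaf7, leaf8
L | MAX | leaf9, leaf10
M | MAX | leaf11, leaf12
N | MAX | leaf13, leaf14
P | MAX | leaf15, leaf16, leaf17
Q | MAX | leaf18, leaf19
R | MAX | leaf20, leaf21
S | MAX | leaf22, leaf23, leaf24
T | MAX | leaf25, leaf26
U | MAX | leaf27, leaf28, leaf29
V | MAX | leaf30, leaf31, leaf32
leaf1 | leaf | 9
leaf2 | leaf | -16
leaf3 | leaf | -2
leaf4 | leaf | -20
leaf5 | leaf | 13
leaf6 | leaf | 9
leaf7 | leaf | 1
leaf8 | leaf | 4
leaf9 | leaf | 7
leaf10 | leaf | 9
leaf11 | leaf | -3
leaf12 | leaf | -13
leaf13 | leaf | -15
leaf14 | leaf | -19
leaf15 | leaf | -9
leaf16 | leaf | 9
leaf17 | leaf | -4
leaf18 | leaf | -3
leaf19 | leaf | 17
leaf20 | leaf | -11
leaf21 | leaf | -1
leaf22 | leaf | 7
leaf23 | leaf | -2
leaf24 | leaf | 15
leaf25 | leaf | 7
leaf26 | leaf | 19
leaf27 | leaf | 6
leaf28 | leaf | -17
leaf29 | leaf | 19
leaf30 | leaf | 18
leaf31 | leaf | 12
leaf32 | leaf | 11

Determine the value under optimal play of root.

H (MAX): max(9, -16) = 9
J (MAX): max(-2, -20) = -2
C (MIN): min(9, -2) = -2
K (MAX): max(13, 9, 1, 4) = 13
L (MAX): max(7, 9) = 9
M (MAX): max(-3, -13) = -3
D (MIN): min(13, 9, -3) = -3
A (MAX): max(-2, -3) = -2
N (MAX): max(-15, -19) = -15
P (MAX): max(-9, 9, -4) = 9
E (MIN): min(-15, 9) = -15
Q (MAX): max(-3, 17) = 17
R (MAX): max(-11, -1) = -1
S (MAX): max(7, -2, 15) = 15
T (MAX): max(7, 19) = 19
F (MIN): min(17, -1, 15, 19) = -1
U (MAX): max(6, -17, 19) = 19
V (MAX): max(18, 12, 11) = 18
G (MIN): min(19, 18) = 18
B (MAX): max(-15, -1, 18) = 18
root (MIN): min(-2, 18) = -2

-2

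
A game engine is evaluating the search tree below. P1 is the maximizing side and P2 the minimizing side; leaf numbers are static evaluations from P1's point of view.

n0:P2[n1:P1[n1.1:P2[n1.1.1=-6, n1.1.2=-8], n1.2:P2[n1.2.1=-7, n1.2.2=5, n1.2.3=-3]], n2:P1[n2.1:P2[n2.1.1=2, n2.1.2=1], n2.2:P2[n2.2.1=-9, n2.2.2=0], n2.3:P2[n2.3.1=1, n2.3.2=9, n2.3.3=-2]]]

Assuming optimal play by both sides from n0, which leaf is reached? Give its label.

n1.2.1

n1.1 (P2): min(-6, -8) = -8
n1.2 (P2): min(-7, 5, -3) = -7
n1 (P1): max(-8, -7) = -7
n2.1 (P2): min(2, 1) = 1
n2.2 (P2): min(-9, 0) = -9
n2.3 (P2): min(1, 9, -2) = -2
n2 (P1): max(1, -9, -2) = 1
n0 (P2): min(-7, 1) = -7
At n0, P2 picks n1 (lowest: -7).
At n1, P1 picks n1.2 (highest: -7).
At n1.2, P2 picks n1.2.1 (lowest: -7).
Terminal value -7.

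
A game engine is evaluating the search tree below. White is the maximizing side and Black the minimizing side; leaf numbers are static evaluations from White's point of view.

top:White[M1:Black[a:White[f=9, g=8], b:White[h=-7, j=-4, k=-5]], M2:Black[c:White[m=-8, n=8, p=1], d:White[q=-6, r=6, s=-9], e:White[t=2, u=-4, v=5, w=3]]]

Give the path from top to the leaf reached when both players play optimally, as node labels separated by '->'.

top -> M2 -> e -> v

a (White): max(9, 8) = 9
b (White): max(-7, -4, -5) = -4
M1 (Black): min(9, -4) = -4
c (White): max(-8, 8, 1) = 8
d (White): max(-6, 6, -9) = 6
e (White): max(2, -4, 5, 3) = 5
M2 (Black): min(8, 6, 5) = 5
top (White): max(-4, 5) = 5
At top, White picks M2 (highest: 5).
At M2, Black picks e (lowest: 5).
At e, White picks v (highest: 5).
Terminal value 5.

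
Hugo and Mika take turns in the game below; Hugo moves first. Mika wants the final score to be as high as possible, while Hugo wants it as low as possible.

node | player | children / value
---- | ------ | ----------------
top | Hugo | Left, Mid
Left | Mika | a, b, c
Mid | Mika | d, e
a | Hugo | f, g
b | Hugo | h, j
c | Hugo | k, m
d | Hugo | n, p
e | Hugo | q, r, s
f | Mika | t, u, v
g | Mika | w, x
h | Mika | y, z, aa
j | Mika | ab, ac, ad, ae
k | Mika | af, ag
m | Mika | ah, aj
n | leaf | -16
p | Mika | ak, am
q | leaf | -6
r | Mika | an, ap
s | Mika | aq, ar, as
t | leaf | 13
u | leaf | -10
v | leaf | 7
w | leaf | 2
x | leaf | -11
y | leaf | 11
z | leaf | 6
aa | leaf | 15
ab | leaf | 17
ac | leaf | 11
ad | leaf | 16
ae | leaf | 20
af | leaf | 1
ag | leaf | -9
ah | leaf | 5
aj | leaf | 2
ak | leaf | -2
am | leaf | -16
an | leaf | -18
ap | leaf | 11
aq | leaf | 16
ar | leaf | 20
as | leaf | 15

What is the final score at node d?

-16

p (Mika): max(-2, -16) = -2
d (Hugo): min(-16, -2) = -16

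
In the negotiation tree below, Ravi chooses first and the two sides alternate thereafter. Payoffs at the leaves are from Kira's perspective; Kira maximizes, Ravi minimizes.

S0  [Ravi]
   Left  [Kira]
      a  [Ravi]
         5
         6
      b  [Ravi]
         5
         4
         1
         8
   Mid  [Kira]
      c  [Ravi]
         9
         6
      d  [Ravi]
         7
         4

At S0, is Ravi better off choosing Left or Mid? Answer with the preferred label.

a (Ravi): min(5, 6) = 5
b (Ravi): min(5, 4, 1, 8) = 1
Left (Kira): max(5, 1) = 5
c (Ravi): min(9, 6) = 6
d (Ravi): min(7, 4) = 4
Mid (Kira): max(6, 4) = 6
Ravi prefers the lower value; Left=5, Mid=6. Left is better since 5 < 6.

Left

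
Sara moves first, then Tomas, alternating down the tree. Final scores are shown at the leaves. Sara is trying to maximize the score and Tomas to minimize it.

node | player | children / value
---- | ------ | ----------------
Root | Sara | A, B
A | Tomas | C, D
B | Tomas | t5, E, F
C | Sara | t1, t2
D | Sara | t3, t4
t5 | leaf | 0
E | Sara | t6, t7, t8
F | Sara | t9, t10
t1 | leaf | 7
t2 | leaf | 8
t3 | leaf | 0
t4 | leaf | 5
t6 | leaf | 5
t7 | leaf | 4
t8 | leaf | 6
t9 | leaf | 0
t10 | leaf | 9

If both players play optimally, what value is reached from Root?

C (Sara): max(7, 8) = 8
D (Sara): max(0, 5) = 5
A (Tomas): min(8, 5) = 5
E (Sara): max(5, 4, 6) = 6
F (Sara): max(0, 9) = 9
B (Tomas): min(0, 6, 9) = 0
Root (Sara): max(5, 0) = 5

5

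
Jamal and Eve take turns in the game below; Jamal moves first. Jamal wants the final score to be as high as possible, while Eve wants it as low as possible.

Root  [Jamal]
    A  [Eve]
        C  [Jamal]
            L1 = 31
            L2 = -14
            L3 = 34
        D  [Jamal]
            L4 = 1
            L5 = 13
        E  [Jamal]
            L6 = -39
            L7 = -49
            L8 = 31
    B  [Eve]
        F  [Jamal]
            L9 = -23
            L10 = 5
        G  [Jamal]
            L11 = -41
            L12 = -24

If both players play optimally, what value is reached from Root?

C (Jamal): max(31, -14, 34) = 34
D (Jamal): max(1, 13) = 13
E (Jamal): max(-39, -49, 31) = 31
A (Eve): min(34, 13, 31) = 13
F (Jamal): max(-23, 5) = 5
G (Jamal): max(-41, -24) = -24
B (Eve): min(5, -24) = -24
Root (Jamal): max(13, -24) = 13

13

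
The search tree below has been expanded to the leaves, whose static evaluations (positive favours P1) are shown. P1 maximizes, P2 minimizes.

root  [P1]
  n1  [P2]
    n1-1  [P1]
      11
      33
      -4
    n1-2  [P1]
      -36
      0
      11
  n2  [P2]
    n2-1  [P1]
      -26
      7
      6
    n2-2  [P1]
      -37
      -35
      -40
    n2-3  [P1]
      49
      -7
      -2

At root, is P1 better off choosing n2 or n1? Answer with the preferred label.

n1

n2-1 (P1): max(-26, 7, 6) = 7
n2-2 (P1): max(-37, -35, -40) = -35
n2-3 (P1): max(49, -7, -2) = 49
n2 (P2): min(7, -35, 49) = -35
n1-1 (P1): max(11, 33, -4) = 33
n1-2 (P1): max(-36, 0, 11) = 11
n1 (P2): min(33, 11) = 11
P1 prefers the higher value; n2=-35, n1=11. n1 is better since 11 > -35.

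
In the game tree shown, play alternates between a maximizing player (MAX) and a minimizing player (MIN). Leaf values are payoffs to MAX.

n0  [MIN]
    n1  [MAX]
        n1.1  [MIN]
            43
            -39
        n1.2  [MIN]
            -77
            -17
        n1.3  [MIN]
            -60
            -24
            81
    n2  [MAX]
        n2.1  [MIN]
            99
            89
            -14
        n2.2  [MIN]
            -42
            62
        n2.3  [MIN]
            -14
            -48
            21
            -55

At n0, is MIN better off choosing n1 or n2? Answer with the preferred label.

n1

n1.1 (MIN): min(43, -39) = -39
n1.2 (MIN): min(-77, -17) = -77
n1.3 (MIN): min(-60, -24, 81) = -60
n1 (MAX): max(-39, -77, -60) = -39
n2.1 (MIN): min(99, 89, -14) = -14
n2.2 (MIN): min(-42, 62) = -42
n2.3 (MIN): min(-14, -48, 21, -55) = -55
n2 (MAX): max(-14, -42, -55) = -14
MIN prefers the lower value; n1=-39, n2=-14. n1 is better since -39 < -14.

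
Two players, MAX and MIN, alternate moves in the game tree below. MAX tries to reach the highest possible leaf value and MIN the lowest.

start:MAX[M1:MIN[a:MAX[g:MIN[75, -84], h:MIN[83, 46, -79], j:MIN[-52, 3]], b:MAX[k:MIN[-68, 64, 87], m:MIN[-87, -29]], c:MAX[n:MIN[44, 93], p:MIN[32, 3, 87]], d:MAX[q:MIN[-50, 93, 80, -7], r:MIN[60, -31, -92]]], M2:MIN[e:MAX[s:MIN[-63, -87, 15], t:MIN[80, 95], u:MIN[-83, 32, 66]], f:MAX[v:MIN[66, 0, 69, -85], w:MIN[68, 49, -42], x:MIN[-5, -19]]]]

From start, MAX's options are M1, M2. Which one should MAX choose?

g (MIN): min(75, -84) = -84
h (MIN): min(83, 46, -79) = -79
j (MIN): min(-52, 3) = -52
a (MAX): max(-84, -79, -52) = -52
k (MIN): min(-68, 64, 87) = -68
m (MIN): min(-87, -29) = -87
b (MAX): max(-68, -87) = -68
n (MIN): min(44, 93) = 44
p (MIN): min(32, 3, 87) = 3
c (MAX): max(44, 3) = 44
q (MIN): min(-50, 93, 80, -7) = -50
r (MIN): min(60, -31, -92) = -92
d (MAX): max(-50, -92) = -50
M1 (MIN): min(-52, -68, 44, -50) = -68
s (MIN): min(-63, -87, 15) = -87
t (MIN): min(80, 95) = 80
u (MIN): min(-83, 32, 66) = -83
e (MAX): max(-87, 80, -83) = 80
v (MIN): min(66, 0, 69, -85) = -85
w (MIN): min(68, 49, -42) = -42
x (MIN): min(-5, -19) = -19
f (MAX): max(-85, -42, -19) = -19
M2 (MIN): min(80, -19) = -19
start (MAX): max(-68, -19) = -19
MAX at start wants the highest of {M1=-68, M2=-19}, so chooses M2.

M2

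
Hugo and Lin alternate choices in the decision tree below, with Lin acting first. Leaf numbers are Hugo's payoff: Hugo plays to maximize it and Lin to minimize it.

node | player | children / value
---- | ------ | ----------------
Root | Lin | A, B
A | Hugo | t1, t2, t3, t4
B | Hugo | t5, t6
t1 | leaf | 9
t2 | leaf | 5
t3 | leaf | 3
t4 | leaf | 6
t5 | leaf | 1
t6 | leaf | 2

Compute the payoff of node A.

9

A (Hugo): max(9, 5, 3, 6) = 9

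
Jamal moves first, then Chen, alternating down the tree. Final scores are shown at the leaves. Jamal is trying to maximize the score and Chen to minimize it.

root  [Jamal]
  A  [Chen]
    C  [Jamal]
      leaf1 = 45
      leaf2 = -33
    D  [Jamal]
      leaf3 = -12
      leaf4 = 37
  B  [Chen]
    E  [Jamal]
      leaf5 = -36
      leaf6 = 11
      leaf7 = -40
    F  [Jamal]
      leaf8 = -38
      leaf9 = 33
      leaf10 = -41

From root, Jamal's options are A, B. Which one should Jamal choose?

A

C (Jamal): max(45, -33) = 45
D (Jamal): max(-12, 37) = 37
A (Chen): min(45, 37) = 37
E (Jamal): max(-36, 11, -40) = 11
F (Jamal): max(-38, 33, -41) = 33
B (Chen): min(11, 33) = 11
root (Jamal): max(37, 11) = 37
Jamal at root wants the highest of {A=37, B=11}, so chooses A.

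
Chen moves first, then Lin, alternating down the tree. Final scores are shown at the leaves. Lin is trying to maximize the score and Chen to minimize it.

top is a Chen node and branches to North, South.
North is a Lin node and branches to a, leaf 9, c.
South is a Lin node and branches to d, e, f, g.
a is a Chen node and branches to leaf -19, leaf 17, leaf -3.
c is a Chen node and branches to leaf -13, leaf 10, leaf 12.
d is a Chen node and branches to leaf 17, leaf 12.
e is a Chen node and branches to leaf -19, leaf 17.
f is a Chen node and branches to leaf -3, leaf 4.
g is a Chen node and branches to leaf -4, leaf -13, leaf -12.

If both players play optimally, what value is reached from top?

9

a (Chen): min(-19, 17, -3) = -19
c (Chen): min(-13, 10, 12) = -13
North (Lin): max(-19, 9, -13) = 9
d (Chen): min(17, 12) = 12
e (Chen): min(-19, 17) = -19
f (Chen): min(-3, 4) = -3
g (Chen): min(-4, -13, -12) = -13
South (Lin): max(12, -19, -3, -13) = 12
top (Chen): min(9, 12) = 9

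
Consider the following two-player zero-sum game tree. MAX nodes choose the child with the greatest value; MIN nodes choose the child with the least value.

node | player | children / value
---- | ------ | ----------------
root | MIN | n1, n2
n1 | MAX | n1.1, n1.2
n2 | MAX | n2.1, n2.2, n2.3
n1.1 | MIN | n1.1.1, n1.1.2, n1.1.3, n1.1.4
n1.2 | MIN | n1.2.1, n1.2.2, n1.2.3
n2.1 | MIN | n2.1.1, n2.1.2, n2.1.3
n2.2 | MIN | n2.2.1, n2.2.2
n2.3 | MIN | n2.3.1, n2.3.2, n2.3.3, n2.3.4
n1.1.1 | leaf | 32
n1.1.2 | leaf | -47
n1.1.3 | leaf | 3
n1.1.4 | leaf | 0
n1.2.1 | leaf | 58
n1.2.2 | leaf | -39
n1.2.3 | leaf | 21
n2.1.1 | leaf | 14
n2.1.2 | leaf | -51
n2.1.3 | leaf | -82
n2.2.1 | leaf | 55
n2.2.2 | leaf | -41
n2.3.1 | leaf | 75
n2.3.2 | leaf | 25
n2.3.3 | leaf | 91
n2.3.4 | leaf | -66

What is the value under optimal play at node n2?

-41

n2.1 (MIN): min(14, -51, -82) = -82
n2.2 (MIN): min(55, -41) = -41
n2.3 (MIN): min(75, 25, 91, -66) = -66
n2 (MAX): max(-82, -41, -66) = -41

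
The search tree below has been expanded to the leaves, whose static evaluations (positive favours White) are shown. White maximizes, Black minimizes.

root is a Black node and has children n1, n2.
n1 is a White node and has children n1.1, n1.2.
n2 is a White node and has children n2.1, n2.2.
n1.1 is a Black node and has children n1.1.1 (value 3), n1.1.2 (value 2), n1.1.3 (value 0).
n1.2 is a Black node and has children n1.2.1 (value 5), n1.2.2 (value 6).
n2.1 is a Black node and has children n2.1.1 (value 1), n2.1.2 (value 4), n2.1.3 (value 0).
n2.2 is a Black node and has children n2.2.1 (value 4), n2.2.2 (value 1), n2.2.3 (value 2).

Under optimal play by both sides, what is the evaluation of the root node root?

n1.1 (Black): min(3, 2, 0) = 0
n1.2 (Black): min(5, 6) = 5
n1 (White): max(0, 5) = 5
n2.1 (Black): min(1, 4, 0) = 0
n2.2 (Black): min(4, 1, 2) = 1
n2 (White): max(0, 1) = 1
root (Black): min(5, 1) = 1

1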